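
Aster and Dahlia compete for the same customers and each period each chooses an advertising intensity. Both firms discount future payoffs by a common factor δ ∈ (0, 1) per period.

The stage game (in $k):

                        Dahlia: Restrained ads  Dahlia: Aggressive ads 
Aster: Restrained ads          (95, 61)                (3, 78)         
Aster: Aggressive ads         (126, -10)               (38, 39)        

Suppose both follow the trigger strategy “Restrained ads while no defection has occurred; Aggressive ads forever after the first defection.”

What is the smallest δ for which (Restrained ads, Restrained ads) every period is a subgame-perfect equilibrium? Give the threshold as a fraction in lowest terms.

17/39

Aster: cooperation gives 95 each period; deviation gives 126 once then 38 forever.
  95/(1−δ) ≥ 126 + 38δ/(1−δ) ⇒ δ ≥ 31/88.
Dahlia: cooperation gives 61 each period; deviation gives 78 once then 39 forever.
  δ ≥ 17/39.
Both must hold, so the binding constraint is Dahlia's: δ ≥ 17/39.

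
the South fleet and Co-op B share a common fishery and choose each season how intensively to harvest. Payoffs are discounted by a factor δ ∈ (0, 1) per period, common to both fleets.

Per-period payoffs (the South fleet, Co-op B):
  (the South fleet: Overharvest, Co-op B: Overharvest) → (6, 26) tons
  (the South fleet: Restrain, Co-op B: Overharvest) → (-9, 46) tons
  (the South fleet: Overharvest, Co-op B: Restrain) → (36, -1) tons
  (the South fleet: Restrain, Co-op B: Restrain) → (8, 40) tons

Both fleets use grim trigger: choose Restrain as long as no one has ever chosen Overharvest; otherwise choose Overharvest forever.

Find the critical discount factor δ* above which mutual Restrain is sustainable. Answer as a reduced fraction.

14/15

For the South fleet: deviation gain 36−8 = 28, per-period punishment loss 8−6 = 2. IC gives δ ≥ 28/30 = 14/15.
For Co-op B: gain 6, loss 14 per period, so δ ≥ 6/20 = 3/10.
The tighter constraint is the South fleet's, so cooperation needs δ ≥ 14/15.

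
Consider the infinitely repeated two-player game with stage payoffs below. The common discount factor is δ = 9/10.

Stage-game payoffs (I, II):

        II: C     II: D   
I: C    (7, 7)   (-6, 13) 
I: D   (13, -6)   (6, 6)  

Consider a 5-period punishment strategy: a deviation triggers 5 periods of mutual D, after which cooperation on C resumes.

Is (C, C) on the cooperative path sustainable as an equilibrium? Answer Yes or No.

A one-shot deviation gives 13 now, then 6 for 5 periods, then back to 7.
Gain from deviating: (13−7) today; loss: (7−6) in each of the next 5 periods.
No-deviation condition: (7−6)(δ+…+δ^5) ≥ 13−7, i.e. δ+…+δ^5 ≥ 6.
At δ = 9/10: δ+…+δ^5 = 3.6856 < 6.0000.
So cooperation is not sustainable.

No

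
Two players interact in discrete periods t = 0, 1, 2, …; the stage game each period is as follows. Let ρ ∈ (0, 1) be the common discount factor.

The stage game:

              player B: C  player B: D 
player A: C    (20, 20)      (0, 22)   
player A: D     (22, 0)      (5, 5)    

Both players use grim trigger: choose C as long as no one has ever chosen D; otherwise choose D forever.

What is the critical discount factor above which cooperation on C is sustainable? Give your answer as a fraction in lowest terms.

One-period gain from deviating is 22 − 20 = 2. The loss is 20 − 5 = 15 in every subsequent period, with present value 15·ρ/(1−ρ).
Deviation is unprofitable when 15·ρ/(1−ρ) ≥ 2, i.e. ρ/(1−ρ) ≥ 2/15.
Equivalently ρ ≥ 2/(2+15) = 2/17.

2/17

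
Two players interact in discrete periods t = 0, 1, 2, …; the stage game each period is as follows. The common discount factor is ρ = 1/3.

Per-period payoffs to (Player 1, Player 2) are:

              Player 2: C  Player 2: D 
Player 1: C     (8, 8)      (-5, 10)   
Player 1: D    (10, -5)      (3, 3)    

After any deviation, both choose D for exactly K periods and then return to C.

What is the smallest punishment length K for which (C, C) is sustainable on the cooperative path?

2

No profitable deviation requires (8−3)(ρ+…+ρ^K) ≥ 10−8, i.e. ρ+…+ρ^K ≥ 2/5 ≈ 0.4000.
With ρ = 1/3, the partial sums are K=1: 0.3333, K=2: 0.4444.
K = 2 is the first length at which the sum reaches 0.4000.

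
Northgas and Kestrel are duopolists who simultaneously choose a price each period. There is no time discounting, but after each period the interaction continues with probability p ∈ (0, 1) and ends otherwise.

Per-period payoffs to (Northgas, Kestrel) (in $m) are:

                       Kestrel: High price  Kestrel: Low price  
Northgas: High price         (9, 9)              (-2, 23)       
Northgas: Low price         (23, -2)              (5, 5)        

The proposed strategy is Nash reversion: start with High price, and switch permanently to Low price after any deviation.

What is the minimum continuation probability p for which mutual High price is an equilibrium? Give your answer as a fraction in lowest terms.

7/9

With no time discounting, the continuation probability p plays the role of the discount factor.
Grim-trigger IC: 9/(1−p) ≥ 23 + 5p/(1−p) ⇒ p ≥ (23−9)/(23−5) = 7/9.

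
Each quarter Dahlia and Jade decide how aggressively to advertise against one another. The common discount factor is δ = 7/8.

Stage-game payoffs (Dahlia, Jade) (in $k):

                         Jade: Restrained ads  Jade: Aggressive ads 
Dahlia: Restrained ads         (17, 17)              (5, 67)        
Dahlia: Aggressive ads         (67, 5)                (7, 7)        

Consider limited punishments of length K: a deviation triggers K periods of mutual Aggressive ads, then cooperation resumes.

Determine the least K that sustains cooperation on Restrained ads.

Need Σ_{k=1}^{K} δ^k ≥ (67−17)/(17−7) = 5.0000 at δ = 7/8.
At K = 9 the sum is 4.8954 < 5.0000; at K = 10 it is 5.1585 ≥ 5.0000.
So the minimum punishment length is K = 10.

10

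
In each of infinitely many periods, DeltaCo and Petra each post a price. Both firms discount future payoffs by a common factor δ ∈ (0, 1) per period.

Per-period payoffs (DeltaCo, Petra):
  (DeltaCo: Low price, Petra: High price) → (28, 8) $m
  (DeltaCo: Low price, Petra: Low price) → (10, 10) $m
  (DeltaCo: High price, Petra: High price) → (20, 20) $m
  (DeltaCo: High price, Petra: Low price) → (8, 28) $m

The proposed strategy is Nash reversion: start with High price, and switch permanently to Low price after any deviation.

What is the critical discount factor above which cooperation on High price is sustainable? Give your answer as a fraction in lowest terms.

One-period gain from deviating is 28 − 20 = 8. The loss is 20 − 10 = 10 in every subsequent period, with present value 10·δ/(1−δ).
Deviation is unprofitable when 10·δ/(1−δ) ≥ 8, i.e. δ/(1−δ) ≥ 4/5.
Equivalently δ ≥ 8/(8+10) = 4/9.

4/9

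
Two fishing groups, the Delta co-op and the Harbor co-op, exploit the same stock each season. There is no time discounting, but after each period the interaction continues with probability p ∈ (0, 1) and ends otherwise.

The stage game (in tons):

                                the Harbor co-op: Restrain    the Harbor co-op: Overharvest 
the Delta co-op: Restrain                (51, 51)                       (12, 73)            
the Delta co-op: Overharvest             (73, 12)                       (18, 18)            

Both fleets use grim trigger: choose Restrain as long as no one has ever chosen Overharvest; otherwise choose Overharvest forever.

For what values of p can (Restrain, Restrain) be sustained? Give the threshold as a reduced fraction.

2/5

With no time discounting, the continuation probability p plays the role of the discount factor.
Grim-trigger IC: 51/(1−p) ≥ 73 + 18p/(1−p) ⇒ p ≥ (73−51)/(73−18) = 2/5.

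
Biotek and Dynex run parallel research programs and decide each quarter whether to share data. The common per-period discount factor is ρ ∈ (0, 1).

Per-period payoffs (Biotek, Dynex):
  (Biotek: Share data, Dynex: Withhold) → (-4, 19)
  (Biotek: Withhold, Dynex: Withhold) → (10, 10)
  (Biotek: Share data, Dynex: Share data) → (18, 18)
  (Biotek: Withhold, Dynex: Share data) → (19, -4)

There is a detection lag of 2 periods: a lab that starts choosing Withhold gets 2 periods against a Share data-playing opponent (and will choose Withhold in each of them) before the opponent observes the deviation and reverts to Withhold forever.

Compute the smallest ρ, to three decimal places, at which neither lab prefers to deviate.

0.333

A deviator earns 19 for 2 periods, then 10 forever; cooperating earns 18 forever. Multiplying the IC by (1−ρ):
18 ≥ 19(1−ρ^2) + 10ρ^2, so 9·ρ^2 ≥ 1 and ρ^2 ≥ 1/9.
ρ ≥ (1/9)^(1/2) ≈ 0.333.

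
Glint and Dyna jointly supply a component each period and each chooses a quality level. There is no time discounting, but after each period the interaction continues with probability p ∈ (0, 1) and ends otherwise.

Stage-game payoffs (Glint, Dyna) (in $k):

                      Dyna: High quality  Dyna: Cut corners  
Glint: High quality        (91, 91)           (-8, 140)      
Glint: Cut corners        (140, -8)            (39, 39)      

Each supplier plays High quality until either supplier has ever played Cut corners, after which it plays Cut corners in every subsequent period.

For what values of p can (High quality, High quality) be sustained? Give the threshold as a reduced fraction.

49/101

With no time discounting, the continuation probability p plays the role of the discount factor.
Grim-trigger IC: 91/(1−p) ≥ 140 + 39p/(1−p) ⇒ p ≥ (140−91)/(140−39) = 49/101.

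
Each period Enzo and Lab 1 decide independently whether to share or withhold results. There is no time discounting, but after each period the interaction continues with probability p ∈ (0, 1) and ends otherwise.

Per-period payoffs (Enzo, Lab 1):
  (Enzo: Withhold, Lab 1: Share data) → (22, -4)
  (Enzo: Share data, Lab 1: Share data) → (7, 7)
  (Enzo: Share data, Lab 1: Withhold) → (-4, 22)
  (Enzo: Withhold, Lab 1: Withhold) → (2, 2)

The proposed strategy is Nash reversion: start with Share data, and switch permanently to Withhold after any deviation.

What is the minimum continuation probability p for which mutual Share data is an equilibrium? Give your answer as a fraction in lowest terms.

3/4

Expected cooperation value is 7 + p·7 + p²·7 + … = 7/(1−p); deviation gives 22 + p·2/(1−p).
7 ≥ 22(1−p) + 2p ⇒ 20p ≥ 15 ⇒ p ≥ 15/20 = 3/4.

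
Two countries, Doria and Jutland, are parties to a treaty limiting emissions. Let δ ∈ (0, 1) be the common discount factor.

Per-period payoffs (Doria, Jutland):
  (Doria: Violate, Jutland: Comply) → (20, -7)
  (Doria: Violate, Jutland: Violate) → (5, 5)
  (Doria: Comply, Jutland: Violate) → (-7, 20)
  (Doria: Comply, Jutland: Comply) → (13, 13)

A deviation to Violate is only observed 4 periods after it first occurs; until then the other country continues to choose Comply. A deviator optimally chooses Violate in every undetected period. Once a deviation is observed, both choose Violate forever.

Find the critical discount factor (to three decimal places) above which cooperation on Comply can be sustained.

A deviator earns 20 for 4 periods, then 5 forever; cooperating earns 13 forever. Multiplying the IC by (1−δ):
13 ≥ 20(1−δ^4) + 5δ^4, so 15·δ^4 ≥ 7 and δ^4 ≥ 7/15.
δ ≥ (7/15)^(1/4) ≈ 0.827.

0.827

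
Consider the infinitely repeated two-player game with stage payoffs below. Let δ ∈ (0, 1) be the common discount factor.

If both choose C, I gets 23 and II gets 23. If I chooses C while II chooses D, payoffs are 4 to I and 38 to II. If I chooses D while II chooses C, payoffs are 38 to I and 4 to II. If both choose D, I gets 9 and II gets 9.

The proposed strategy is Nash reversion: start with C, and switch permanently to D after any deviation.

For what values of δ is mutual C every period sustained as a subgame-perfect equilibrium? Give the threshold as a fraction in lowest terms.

23/(1−δ) ≥ 38 + 9δ/(1−δ)
23 ≥ 38 − 29δ
δ ≥ 15/29.

15/29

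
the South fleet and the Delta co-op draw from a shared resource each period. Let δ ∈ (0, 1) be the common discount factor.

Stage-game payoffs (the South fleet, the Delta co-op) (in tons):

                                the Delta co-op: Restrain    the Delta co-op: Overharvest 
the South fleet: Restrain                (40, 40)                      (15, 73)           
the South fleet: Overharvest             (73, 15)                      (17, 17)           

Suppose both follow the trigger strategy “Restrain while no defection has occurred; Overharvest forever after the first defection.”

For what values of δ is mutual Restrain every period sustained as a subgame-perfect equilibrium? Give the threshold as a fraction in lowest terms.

One-period gain from deviating is 73 − 40 = 33. The loss is 40 − 17 = 23 in every subsequent period, with present value 23·δ/(1−δ).
Deviation is unprofitable when 23·δ/(1−δ) ≥ 33, i.e. δ/(1−δ) ≥ 33/23.
Equivalently δ ≥ 33/(33+23) = 33/56.

33/56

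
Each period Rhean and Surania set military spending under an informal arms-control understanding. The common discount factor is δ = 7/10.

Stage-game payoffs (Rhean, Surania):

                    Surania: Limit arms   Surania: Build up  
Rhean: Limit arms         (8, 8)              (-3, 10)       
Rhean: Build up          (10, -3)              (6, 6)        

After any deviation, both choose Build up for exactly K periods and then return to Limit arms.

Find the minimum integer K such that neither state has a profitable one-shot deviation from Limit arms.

No profitable deviation requires (8−6)(δ+…+δ^K) ≥ 10−8, i.e. δ+…+δ^K ≥ 1 ≈ 1.0000.
With δ = 7/10, the partial sums are K=1: 0.7000, K=2: 1.1900.
K = 2 is the first length at which the sum reaches 1.0000.

2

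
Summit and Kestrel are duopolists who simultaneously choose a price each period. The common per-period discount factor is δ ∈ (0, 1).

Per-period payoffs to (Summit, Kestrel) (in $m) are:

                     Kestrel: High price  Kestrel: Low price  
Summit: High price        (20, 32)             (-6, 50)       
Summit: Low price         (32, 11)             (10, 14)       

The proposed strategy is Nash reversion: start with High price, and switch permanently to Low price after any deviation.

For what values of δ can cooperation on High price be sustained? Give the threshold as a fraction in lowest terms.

6/11

Summit's threshold: (32−20)/(32−10) = 6/11.
Kestrel's threshold: (50−32)/(50−14) = 1/2.
6/11 > 1/2, so Summit binds and δ* = 6/11.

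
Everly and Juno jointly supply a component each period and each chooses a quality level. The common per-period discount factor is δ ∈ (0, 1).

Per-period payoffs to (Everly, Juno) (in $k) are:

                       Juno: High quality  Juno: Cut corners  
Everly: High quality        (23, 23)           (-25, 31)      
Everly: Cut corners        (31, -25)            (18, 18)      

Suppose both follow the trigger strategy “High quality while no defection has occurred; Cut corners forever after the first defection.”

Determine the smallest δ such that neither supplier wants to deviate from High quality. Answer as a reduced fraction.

Under grim trigger the critical discount factor is (T−C)/(T−P) with T = 31, C = 23, P = 18.
δ* = (31−23)/(31−18) = 8/13.

8/13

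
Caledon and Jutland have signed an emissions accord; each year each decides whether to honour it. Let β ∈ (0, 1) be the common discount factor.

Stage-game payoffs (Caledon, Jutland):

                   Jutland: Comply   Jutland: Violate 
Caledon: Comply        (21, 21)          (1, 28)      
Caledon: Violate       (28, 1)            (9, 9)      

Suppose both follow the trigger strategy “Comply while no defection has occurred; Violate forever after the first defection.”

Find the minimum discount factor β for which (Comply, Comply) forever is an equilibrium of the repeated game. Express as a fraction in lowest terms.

7/19

Under grim trigger the critical discount factor is (T−C)/(T−P) with T = 28, C = 21, P = 9.
β* = (28−21)/(28−9) = 7/19.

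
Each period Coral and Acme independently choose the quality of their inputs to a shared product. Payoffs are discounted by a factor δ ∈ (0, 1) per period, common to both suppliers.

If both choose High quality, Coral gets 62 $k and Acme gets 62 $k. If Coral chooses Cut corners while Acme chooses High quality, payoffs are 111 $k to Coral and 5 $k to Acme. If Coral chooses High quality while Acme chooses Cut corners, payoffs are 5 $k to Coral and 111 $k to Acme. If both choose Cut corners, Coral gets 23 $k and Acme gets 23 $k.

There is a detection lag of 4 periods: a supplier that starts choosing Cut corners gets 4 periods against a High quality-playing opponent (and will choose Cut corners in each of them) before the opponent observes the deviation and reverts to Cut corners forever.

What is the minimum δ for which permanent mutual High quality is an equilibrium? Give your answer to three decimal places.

The best deviation is to choose Cut corners for all 4 undetected periods, earning 111 each, then 23 forever once detected.
Deviation value: 111(1−δ^4)/(1−δ) + 23δ^4/(1−δ); cooperation value: 62/(1−δ).
IC: 62 ≥ 111(1−δ^4) + 23δ^4 = 111 − 88δ^4.
So δ^4 ≥ 49/88, giving δ ≥ (49/88)^(1/4) ≈ 0.864.

0.864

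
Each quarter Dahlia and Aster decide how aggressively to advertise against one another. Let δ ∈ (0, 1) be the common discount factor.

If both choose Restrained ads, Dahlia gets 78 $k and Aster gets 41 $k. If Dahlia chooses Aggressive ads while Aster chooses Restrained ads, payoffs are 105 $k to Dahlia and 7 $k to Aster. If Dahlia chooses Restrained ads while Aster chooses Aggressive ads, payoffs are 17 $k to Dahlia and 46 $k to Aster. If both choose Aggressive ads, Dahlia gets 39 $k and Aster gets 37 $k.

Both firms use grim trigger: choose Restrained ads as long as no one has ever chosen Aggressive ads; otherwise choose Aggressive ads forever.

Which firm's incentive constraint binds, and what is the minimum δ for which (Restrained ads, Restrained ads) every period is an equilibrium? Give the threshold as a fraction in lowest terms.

For Dahlia: deviation gain 105−78 = 27, per-period punishment loss 78−39 = 39. IC gives δ ≥ 27/66 = 9/22.
For Aster: gain 5, loss 4 per period, so δ ≥ 5/9.
The tighter constraint is Aster's, so cooperation needs δ ≥ 5/9.

Aster; δ ≥ 5/9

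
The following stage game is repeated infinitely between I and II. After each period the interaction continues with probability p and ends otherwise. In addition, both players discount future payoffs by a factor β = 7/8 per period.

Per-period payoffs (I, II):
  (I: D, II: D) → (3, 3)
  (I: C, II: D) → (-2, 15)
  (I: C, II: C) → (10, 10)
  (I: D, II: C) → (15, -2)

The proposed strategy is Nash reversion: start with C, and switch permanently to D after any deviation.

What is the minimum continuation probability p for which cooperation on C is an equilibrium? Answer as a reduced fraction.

10/21

Expected continuation weight on next period's payoff is β·p = 7/8·p, which plays the role of the discount factor.
Cooperation requires 7/8·p ≥ (15−10)/(15−3) = 5/12, hence p ≥ 10/21.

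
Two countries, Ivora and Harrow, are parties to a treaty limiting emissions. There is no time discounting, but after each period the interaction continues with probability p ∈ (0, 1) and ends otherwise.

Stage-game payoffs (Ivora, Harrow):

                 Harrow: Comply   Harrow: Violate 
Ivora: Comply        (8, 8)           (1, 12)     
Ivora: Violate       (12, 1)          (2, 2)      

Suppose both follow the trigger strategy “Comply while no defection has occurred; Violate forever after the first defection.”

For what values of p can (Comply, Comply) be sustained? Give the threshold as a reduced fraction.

2/5

Expected cooperation value is 8 + p·8 + p²·8 + … = 8/(1−p); deviation gives 12 + p·2/(1−p).
8 ≥ 12(1−p) + 2p ⇒ 10p ≥ 4 ⇒ p ≥ 4/10 = 2/5.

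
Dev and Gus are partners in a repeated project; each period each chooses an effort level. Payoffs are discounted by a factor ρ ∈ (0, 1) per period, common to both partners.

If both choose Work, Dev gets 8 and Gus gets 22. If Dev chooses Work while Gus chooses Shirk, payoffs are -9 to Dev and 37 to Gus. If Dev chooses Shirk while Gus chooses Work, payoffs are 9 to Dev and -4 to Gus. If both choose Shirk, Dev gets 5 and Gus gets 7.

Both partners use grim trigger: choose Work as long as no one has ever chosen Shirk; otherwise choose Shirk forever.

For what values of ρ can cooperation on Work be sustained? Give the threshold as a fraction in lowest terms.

Dev's threshold: (9−8)/(9−5) = 1/4.
Gus's threshold: (37−22)/(37−7) = 1/2.
1/4 < 1/2, so Gus binds and ρ* = 1/2.

1/2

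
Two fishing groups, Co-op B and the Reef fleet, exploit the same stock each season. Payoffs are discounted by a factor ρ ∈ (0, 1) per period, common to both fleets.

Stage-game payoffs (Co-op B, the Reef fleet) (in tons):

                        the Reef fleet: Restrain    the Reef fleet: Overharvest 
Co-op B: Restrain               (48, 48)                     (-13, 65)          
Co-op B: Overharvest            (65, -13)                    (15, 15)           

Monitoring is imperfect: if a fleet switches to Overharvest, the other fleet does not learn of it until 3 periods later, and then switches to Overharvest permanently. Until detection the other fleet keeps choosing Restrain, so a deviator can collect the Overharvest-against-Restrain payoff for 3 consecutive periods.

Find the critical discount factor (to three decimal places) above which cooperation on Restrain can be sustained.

A deviator earns 65 for 3 periods, then 15 forever; cooperating earns 48 forever. Multiplying the IC by (1−ρ):
48 ≥ 65(1−ρ^3) + 15ρ^3, so 50·ρ^3 ≥ 17 and ρ^3 ≥ 17/50.
ρ ≥ (17/50)^(1/3) ≈ 0.698.

0.698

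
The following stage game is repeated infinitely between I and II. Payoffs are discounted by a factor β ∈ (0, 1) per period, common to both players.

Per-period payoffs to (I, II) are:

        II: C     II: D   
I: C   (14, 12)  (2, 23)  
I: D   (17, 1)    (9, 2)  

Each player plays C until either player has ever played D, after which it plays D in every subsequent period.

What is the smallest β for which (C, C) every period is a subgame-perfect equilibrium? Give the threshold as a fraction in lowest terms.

11/21

I: cooperation gives 14 each period; deviation gives 17 once then 9 forever.
  14/(1−β) ≥ 17 + 9β/(1−β) ⇒ β ≥ 3/8.
II: cooperation gives 12 each period; deviation gives 23 once then 2 forever.
  β ≥ 11/21.
Both must hold, so the binding constraint is II's: β ≥ 11/21.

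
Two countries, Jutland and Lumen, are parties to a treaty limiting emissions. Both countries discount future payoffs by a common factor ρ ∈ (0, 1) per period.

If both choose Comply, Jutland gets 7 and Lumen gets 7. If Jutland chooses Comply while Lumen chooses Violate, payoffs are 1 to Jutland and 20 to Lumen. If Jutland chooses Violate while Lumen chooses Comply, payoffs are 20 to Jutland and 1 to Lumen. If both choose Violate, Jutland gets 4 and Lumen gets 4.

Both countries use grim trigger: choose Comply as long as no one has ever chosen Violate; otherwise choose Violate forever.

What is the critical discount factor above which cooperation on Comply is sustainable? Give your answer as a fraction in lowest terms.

13/16

7/(1−ρ) ≥ 20 + 4ρ/(1−ρ)
7 ≥ 20 − 16ρ
ρ ≥ 13/16.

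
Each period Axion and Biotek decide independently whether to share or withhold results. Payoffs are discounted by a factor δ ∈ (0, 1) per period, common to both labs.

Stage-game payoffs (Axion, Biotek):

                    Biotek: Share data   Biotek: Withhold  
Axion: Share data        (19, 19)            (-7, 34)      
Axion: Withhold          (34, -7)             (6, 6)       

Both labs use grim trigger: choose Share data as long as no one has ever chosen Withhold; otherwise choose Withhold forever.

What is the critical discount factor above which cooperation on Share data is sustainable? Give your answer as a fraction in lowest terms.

15/28

Under grim trigger the critical discount factor is (T−C)/(T−P) with T = 34, C = 19, P = 6.
δ* = (34−19)/(34−6) = 15/28.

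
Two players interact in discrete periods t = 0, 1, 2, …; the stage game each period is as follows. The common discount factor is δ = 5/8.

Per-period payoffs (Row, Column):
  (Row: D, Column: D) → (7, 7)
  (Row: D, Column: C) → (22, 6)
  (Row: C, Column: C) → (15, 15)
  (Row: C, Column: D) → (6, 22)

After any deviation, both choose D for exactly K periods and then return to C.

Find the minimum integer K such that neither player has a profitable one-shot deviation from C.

Need Σ_{k=1}^{K} δ^k ≥ (22−15)/(15−7) = 0.8750 at δ = 5/8.
At K = 1 the sum is 0.6250 < 0.8750; at K = 2 it is 1.0156 ≥ 0.8750.
So the minimum punishment length is K = 2.

2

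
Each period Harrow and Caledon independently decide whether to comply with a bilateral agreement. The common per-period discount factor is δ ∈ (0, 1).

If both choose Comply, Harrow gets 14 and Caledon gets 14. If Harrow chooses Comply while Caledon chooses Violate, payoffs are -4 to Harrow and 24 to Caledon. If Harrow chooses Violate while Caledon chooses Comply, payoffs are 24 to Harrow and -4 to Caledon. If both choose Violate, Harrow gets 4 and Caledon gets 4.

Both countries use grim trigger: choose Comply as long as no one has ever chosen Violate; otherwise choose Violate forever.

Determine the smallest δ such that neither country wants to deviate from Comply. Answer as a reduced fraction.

1/2

14/(1−δ) ≥ 24 + 4δ/(1−δ)
14 ≥ 24 − 20δ
δ ≥ 10/20 = 1/2.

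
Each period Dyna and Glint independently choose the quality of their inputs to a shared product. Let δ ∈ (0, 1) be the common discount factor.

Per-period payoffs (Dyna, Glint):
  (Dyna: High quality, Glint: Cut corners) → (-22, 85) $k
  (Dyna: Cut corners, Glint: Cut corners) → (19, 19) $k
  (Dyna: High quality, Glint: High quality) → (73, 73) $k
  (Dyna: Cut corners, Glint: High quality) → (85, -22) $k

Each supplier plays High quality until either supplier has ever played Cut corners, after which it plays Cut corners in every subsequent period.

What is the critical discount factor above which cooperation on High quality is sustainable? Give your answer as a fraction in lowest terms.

Under grim trigger the critical discount factor is (T−C)/(T−P) with T = 85, C = 73, P = 19.
δ* = (85−73)/(85−19) = 12/66 = 2/11.

2/11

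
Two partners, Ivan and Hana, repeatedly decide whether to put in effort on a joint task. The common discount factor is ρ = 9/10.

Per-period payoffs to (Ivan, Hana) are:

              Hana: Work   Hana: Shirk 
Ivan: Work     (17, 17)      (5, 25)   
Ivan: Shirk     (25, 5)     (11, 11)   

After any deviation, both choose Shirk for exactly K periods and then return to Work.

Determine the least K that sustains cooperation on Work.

2

No profitable deviation requires (17−11)(ρ+…+ρ^K) ≥ 25−17, i.e. ρ+…+ρ^K ≥ 4/3 ≈ 1.3333.
With ρ = 9/10, the partial sums are K=1: 0.9000, K=2: 1.7100.
K = 2 is the first length at which the sum reaches 1.3333.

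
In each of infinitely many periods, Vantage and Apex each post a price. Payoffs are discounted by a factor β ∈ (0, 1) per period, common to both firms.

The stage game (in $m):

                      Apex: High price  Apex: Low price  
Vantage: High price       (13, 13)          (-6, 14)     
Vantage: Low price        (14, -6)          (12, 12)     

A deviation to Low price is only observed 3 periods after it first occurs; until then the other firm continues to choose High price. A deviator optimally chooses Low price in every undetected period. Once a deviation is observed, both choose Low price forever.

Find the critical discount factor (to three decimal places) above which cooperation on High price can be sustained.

0.794

The best deviation is to choose Low price for all 3 undetected periods, earning 14 each, then 12 forever once detected.
Deviation value: 14(1−β^3)/(1−β) + 12β^3/(1−β); cooperation value: 13/(1−β).
IC: 13 ≥ 14(1−β^3) + 12β^3 = 14 − 2β^3.
So β^3 ≥ 1/2, giving β ≥ (1/2)^(1/3) ≈ 0.794.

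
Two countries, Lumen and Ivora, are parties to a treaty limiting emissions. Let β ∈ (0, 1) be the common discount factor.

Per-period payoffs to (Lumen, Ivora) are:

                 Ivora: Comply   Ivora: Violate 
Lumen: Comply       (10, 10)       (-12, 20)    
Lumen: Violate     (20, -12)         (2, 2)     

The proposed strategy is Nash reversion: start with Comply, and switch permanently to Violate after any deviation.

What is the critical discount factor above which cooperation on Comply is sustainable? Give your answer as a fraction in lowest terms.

5/9

Under grim trigger the critical discount factor is (T−C)/(T−P) with T = 20, C = 10, P = 2.
β* = (20−10)/(20−2) = 10/18 = 5/9.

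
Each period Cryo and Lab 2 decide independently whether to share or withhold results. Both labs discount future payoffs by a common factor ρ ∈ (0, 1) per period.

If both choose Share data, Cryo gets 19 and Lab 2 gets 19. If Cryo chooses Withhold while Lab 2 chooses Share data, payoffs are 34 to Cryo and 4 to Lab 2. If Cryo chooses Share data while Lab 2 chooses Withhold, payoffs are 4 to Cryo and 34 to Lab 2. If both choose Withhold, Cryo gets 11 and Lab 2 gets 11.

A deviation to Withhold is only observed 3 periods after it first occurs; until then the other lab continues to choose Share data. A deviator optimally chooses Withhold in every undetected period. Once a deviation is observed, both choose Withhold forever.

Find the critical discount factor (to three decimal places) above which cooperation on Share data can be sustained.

The best deviation is to choose Withhold for all 3 undetected periods, earning 34 each, then 11 forever once detected.
Deviation value: 34(1−ρ^3)/(1−ρ) + 11ρ^3/(1−ρ); cooperation value: 19/(1−ρ).
IC: 19 ≥ 34(1−ρ^3) + 11ρ^3 = 34 − 23ρ^3.
So ρ^3 ≥ 15/23, giving ρ ≥ (15/23)^(1/3) ≈ 0.867.

0.867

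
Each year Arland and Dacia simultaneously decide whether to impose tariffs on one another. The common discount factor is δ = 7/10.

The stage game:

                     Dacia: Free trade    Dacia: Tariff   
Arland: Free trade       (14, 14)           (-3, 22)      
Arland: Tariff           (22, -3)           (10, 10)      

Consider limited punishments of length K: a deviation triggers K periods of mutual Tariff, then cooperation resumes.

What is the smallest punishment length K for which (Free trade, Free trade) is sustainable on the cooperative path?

No profitable deviation requires (14−10)(δ+…+δ^K) ≥ 22−14, i.e. δ+…+δ^K ≥ 2 ≈ 2.0000.
With δ = 7/10, the partial sums are K=1: 0.7000, K=2: 1.1900, K=3: 1.5330, K=4: 1.7731, K=5: 1.9412, K=6: 2.0588.
K = 6 is the first length at which the sum reaches 2.0000.

6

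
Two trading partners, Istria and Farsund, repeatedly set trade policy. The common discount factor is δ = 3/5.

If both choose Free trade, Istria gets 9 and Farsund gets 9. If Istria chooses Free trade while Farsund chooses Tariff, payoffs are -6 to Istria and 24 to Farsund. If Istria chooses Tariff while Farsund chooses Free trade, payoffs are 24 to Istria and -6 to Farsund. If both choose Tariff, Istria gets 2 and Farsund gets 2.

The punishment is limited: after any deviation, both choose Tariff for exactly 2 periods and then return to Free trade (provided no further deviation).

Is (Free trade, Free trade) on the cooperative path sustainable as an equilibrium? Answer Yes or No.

A one-shot deviation gives 24 now, then 2 for 2 periods, then back to 9.
Gain from deviating: (24−9) today; loss: (9−2) in each of the next 2 periods.
No-deviation condition: (9−2)(δ+…+δ^2) ≥ 24−9, i.e. δ+…+δ^2 ≥ 15/7.
At δ = 3/5: δ+…+δ^2 = 0.9600 < 2.1429.
So cooperation is not sustainable.

No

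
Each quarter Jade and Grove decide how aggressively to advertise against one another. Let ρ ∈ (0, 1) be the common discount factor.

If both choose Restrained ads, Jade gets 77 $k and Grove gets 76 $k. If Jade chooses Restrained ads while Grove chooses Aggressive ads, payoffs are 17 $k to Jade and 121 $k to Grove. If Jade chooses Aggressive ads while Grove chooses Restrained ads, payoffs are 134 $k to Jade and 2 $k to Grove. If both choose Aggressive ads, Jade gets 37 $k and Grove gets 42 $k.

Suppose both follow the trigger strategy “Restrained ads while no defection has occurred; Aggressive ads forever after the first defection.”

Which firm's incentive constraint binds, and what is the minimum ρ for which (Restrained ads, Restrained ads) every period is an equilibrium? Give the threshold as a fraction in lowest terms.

Jade's threshold: (134−77)/(134−37) = 57/97.
Grove's threshold: (121−76)/(121−42) = 45/79.
57/97 > 45/79, so Jade binds and ρ* = 57/97.

Jade; ρ ≥ 57/97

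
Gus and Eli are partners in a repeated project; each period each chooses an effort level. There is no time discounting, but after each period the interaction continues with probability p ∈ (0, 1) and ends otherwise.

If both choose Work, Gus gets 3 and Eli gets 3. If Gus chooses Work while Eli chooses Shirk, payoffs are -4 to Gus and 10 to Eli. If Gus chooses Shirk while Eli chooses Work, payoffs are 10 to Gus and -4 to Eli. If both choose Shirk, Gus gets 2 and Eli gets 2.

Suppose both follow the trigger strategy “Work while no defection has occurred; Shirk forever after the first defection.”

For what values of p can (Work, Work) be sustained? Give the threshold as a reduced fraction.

Expected cooperation value is 3 + p·3 + p²·3 + … = 3/(1−p); deviation gives 10 + p·2/(1−p).
3 ≥ 10(1−p) + 2p ⇒ 8p ≥ 7 ⇒ p ≥ 7/8.

7/8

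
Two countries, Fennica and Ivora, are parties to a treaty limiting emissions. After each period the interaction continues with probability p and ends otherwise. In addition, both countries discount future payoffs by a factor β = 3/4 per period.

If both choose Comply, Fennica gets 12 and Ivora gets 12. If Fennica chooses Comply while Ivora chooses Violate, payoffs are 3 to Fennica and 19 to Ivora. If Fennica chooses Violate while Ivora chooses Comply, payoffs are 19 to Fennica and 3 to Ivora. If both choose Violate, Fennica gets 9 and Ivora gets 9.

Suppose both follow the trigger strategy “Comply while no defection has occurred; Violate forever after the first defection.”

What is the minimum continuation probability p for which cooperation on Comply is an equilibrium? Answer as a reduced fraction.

Expected continuation weight on next period's payoff is β·p = 3/4·p, which plays the role of the discount factor.
Cooperation requires 3/4·p ≥ (19−12)/(19−9) = 7/10, hence p ≥ 14/15.

14/15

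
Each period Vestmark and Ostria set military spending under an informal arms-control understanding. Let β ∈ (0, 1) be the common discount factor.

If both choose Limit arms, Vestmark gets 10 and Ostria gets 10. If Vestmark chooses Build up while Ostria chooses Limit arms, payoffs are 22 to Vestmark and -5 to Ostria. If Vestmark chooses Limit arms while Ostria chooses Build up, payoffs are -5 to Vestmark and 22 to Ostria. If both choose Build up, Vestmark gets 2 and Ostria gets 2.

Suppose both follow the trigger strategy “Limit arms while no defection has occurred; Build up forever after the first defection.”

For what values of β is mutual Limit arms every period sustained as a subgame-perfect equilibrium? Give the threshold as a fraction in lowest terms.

10/(1−β) ≥ 22 + 2β/(1−β)
10 ≥ 22 − 20β
β ≥ 12/20 = 3/5.

3/5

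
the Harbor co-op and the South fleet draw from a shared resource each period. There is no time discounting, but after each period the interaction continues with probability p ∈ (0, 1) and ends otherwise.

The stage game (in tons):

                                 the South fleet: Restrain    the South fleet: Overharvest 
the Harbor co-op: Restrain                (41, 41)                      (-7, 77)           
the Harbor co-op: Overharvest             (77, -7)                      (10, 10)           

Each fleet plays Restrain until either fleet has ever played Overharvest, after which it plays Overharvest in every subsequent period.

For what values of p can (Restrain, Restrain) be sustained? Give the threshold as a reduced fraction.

Expected cooperation value is 41 + p·41 + p²·41 + … = 41/(1−p); deviation gives 77 + p·10/(1−p).
41 ≥ 77(1−p) + 10p ⇒ 67p ≥ 36 ⇒ p ≥ 36/67.

36/67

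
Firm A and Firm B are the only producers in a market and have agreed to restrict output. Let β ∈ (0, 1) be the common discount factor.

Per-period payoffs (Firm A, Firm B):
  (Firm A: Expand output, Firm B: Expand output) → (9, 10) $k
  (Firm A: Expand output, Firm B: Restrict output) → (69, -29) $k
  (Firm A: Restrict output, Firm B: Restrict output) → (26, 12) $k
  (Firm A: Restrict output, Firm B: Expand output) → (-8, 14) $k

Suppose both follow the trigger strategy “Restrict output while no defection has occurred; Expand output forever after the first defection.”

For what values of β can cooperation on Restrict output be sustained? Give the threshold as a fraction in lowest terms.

43/60

Firm A's threshold: (69−26)/(69−9) = 43/60.
Firm B's threshold: (14−12)/(14−10) = 1/2.
43/60 > 1/2, so Firm A binds and β* = 43/60.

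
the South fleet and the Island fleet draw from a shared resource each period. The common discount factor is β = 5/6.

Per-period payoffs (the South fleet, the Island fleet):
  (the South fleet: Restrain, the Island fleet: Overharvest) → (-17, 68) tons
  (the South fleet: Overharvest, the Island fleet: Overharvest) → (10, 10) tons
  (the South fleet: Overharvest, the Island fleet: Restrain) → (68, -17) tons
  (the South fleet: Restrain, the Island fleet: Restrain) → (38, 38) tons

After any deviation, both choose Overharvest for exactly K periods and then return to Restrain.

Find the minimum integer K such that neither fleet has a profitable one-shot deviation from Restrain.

Need Σ_{k=1}^{K} β^k ≥ (68−38)/(38−10) = 1.0714 at β = 5/6.
At K = 1 the sum is 0.8333 < 1.0714; at K = 2 it is 1.5278 ≥ 1.0714.
So the minimum punishment length is K = 2.

2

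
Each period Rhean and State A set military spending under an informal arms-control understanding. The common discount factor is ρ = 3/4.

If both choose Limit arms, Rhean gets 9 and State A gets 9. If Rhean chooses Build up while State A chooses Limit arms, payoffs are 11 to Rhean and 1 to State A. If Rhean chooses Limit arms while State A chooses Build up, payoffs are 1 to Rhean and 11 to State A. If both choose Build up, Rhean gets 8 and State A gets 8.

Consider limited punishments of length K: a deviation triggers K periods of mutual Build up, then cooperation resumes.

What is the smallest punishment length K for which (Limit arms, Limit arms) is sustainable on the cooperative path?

No profitable deviation requires (9−8)(ρ+…+ρ^K) ≥ 11−9, i.e. ρ+…+ρ^K ≥ 2 ≈ 2.0000.
With ρ = 3/4, the partial sums are K=1: 0.7500, K=2: 1.3125, K=3: 1.7344, K=4: 2.0508.
K = 4 is the first length at which the sum reaches 2.0000.

4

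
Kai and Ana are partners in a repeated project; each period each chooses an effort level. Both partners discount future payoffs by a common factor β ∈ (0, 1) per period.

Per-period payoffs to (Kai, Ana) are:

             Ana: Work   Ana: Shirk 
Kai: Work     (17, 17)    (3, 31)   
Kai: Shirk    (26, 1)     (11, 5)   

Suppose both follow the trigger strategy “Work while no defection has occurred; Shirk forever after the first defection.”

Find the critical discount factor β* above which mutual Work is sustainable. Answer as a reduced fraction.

Kai: cooperation gives 17 each period; deviation gives 26 once then 11 forever.
  17/(1−β) ≥ 26 + 11β/(1−β) ⇒ β ≥ 9/15 = 3/5.
Ana: cooperation gives 17 each period; deviation gives 31 once then 5 forever.
  β ≥ 14/26 = 7/13.
Both must hold, so the binding constraint is Kai's: β ≥ 3/5.

3/5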